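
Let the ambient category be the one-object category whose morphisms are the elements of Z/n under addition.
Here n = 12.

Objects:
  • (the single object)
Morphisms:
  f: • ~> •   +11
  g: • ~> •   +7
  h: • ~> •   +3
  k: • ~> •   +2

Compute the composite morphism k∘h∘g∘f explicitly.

  0 +11≡11 +7≡6 +3≡9 +2≡11  (mod 12)
result: +11

Answer: +11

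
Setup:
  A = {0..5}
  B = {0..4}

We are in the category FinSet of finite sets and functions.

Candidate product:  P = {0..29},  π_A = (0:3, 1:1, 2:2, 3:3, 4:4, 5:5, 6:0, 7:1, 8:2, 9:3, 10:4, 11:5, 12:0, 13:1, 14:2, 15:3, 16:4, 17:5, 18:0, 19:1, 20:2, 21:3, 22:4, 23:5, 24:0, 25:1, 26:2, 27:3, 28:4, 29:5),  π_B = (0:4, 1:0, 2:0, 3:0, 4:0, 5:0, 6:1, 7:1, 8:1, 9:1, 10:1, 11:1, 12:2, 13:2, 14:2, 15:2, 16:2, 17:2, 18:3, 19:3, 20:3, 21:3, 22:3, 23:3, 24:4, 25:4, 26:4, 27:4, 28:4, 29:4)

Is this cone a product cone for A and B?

|A|·|B| = 6·5 = 30;  |P| = 30
Check the pairing map k ↦ (π_A(k), π_B(k)):
  0 : (3,4)
  1 : (1,0)
  2 : (2,0)
  3 : (3,0)
  4 : (4,0)
  5 : (5,0)
  6 : (0,1)
  7 : (1,1)
  8 : (2,1)
  9 : (3,1)
  10 : (4,1)
  11 : (5,1)
  12 : (0,2)
  13 : (1,2)
  14 : (2,2)
  15 : (3,2)
  16 : (4,2)
  17 : (5,2)
  18 : (0,3)
  19 : (1,3)
  20 : (2,3)
  21 : (3,3)
  22 : (4,3)
  23 : (5,3)
  24 : (0,4)
  25 : (1,4)
  26 : (2,4)
  27 : (3,4)  ✗ repeats pair of k=0
  28 : (4,4)
  29 : (5,4)
distinct pairs in image: 29 / 30 needed
  → (3,4) hit at k=0 and k=27

Answer: NOT A VALID PRODUCT — duplicate pair at indices 27,0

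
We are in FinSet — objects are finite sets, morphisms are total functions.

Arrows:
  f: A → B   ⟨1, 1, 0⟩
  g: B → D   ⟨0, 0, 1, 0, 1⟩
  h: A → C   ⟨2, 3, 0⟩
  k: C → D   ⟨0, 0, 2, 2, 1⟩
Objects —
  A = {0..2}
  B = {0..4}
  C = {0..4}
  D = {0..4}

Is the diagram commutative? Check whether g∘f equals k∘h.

Answer: DOES NOT COMMUTE

Trace:
1) trace f;g:
  0 f→1 g→0
  1 f→1 g→0
  2 f→0 g→0
  ⟦path⟧₁ = ⟨0, 0, 0⟩
2) trace h;k:
  0 h→2 k→2
  1 h→3 k→2
  2 h→0 k→0
  ⟦path⟧₂ = ⟨2, 2, 0⟩
Equal? differ; not commutative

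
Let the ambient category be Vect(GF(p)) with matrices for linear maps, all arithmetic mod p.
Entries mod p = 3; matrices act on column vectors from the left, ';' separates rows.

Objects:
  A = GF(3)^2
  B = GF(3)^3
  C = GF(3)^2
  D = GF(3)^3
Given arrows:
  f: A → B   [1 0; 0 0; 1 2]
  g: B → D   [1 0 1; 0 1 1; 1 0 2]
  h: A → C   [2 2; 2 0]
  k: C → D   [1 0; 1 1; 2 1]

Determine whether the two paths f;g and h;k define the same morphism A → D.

Answer: COMMUTES

Trace:
Path 1 = f;g:
  e0=⟨1,0⟩ f→⟨1,0,1⟩ g→⟨2,1,0⟩
  e1=⟨0,1⟩ f→⟨0,0,2⟩ g→⟨2,2,1⟩
  result₁ = [2 2; 1 2; 0 1]
Path 2 = h;k:
  e0=⟨1,0⟩ h→⟨2,2⟩ k→⟨2,1,0⟩
  e1=⟨0,1⟩ h→⟨2,0⟩ k→⟨2,2,1⟩
  result₂ = [2 2; 1 2; 0 1]
Equal? equal; square commutes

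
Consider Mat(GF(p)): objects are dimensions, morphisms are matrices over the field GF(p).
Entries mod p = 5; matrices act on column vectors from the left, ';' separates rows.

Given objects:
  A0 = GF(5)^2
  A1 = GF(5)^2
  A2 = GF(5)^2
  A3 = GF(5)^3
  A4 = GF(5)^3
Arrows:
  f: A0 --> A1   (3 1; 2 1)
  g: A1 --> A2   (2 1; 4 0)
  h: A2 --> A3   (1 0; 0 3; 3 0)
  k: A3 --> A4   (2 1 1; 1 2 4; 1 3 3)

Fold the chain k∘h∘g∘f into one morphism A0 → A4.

  e0=⟨1,0⟩ f-->⟨3,2⟩ g-->⟨3,2⟩ h-->⟨3,1,4⟩ k-->⟨1,1,3⟩
  e1=⟨0,1⟩ f-->⟨1,1⟩ g-->⟨3,4⟩ h-->⟨3,2,4⟩ k-->⟨2,3,1⟩
result: (1 2; 1 3; 3 1)

Answer: (1 2; 1 3; 3 1)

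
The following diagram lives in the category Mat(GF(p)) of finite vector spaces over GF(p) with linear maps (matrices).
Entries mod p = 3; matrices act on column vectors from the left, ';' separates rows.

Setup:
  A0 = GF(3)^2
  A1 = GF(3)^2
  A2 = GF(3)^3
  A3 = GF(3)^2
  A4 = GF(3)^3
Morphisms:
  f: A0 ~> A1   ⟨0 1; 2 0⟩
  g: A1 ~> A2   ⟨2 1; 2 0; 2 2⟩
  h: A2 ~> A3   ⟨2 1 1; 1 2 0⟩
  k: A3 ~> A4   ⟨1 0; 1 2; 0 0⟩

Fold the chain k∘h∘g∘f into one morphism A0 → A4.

  e0=⟨1,0⟩ f~>⟨0,2⟩ g~>⟨2,0,1⟩ h~>⟨2,2⟩ k~>⟨2,0,0⟩
  e1=⟨0,1⟩ f~>⟨1,0⟩ g~>⟨2,2,2⟩ h~>⟨2,0⟩ k~>⟨2,2,0⟩
⟦path⟧: ⟨2 2; 0 2; 0 0⟩

Answer: ⟨2 2; 0 2; 0 0⟩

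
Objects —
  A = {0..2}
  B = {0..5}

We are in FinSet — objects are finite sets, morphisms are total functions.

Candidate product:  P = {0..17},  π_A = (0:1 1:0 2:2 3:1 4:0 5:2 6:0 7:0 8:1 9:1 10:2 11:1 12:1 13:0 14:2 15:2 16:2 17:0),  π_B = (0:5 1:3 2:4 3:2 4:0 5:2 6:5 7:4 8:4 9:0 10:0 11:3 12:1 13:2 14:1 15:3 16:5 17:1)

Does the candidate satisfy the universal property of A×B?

Answer: VALID PRODUCT

Trace:
|A|·|B| = 3·6 = 18;  |P| = 18
Check the pairing map k ↦ (π_A(k), π_B(k)):
  0 : (1,5)
  1 : (0,3)
  2 : (2,4)
  3 : (1,2)
  4 : (0,0)
  5 : (2,2)
  6 : (0,5)
  7 : (0,4)
  8 : (1,4)
  9 : (1,0)
  10 : (2,0)
  11 : (1,3)
  12 : (1,1)
  13 : (0,2)
  14 : (2,1)
  15 : (2,3)
  16 : (2,5)
  17 : (0,1)
distinct pairs in image: 18 / 18 needed
  → bijection onto A×B; projections well-typed.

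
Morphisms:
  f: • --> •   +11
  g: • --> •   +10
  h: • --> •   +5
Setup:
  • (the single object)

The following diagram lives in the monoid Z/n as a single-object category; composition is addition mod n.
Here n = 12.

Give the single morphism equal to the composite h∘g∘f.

  0 +11≡11 +10≡9 +5≡2  (mod 12)
⟦path⟧: +2

Answer: +2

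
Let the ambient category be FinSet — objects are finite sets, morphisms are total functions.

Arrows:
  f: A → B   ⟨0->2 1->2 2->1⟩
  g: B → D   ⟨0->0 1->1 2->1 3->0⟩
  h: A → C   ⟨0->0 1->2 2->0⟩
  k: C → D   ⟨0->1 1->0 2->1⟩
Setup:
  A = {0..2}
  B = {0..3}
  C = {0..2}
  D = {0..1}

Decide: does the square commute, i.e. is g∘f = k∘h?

Answer: COMMUTES

Work:
Path 1 = f;g:
  0 f→2 g→1
  1 f→2 g→1
  2 f→1 g→1
  ⟦path⟧₁ = ⟨0->1 1->1 2->1⟩
Path 2 = h;k:
  0 h→0 k→1
  1 h→2 k→1
  2 h→0 k→1
  ⟦path⟧₂ = ⟨0->1 1->1 2->1⟩
Equal? YES — commutes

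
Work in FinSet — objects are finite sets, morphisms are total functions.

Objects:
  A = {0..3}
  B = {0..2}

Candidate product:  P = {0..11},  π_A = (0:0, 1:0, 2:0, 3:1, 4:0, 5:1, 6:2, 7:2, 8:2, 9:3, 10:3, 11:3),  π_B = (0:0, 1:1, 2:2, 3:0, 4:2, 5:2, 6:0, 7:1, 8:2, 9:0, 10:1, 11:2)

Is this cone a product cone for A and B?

|A|·|B| = 4·3 = 12;  |P| = 12
Check the pairing map k ↦ (π_A(k), π_B(k)):
  0 : (0,0)
  1 : (0,1)
  2 : (0,2)
  3 : (1,0)
  4 : (0,2)  ✗ repeats pair of k=2
  5 : (1,2)
  6 : (2,0)
  7 : (2,1)
  8 : (2,2)
  9 : (3,0)
  10 : (3,1)
  11 : (3,2)
distinct pairs in image: 11 / 12 needed
  → (0,2) hit at k=2 and k=4

Answer: NOT A VALID PRODUCT — duplicate pair at indices 2,4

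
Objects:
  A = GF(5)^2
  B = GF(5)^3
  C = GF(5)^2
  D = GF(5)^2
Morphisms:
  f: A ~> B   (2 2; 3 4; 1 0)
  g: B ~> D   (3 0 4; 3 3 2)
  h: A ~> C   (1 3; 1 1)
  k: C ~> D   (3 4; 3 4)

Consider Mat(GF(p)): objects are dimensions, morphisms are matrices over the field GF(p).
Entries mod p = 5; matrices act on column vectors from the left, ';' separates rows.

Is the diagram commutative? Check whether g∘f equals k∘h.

Answer: DOES NOT COMMUTE

Trace:
Along f;g (path 1):
  e0=[1,0] f~>[2,3,1] g~>[0,2]
  e1=[0,1] f~>[2,4,0] g~>[1,3]
  ⟦path⟧₁ = (0 1; 2 3)
Along h;k (path 2):
  e0=[1,0] h~>[1,1] k~>[2,2]
  e1=[0,1] h~>[3,1] k~>[3,3]
  ⟦path⟧₂ = (2 3; 2 3)
Equal? differ; not commutative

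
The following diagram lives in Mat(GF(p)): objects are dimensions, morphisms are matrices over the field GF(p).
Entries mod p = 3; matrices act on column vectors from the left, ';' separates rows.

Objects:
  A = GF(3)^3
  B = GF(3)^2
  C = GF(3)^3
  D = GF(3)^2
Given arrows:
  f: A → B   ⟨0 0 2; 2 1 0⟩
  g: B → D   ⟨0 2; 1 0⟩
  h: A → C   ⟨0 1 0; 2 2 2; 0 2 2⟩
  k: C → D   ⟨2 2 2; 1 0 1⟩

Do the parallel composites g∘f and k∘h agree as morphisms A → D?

Answer: DOES NOT COMMUTE

Work:
1) trace f;g:
  e0=[1,0,0] f→[0,2] g→[1,0]
  e1=[0,1,0] f→[0,1] g→[2,0]
  e2=[0,0,1] f→[2,0] g→[0,2]
  composite₁ = ⟨1 2 0; 0 0 2⟩
2) trace h;k:
  e0=[1,0,0] h→[0,2,0] k→[1,0]
  e1=[0,1,0] h→[1,2,2] k→[1,0]
  e2=[0,0,1] h→[0,2,2] k→[2,2]
  composite₂ = ⟨1 1 2; 0 0 2⟩
Equal? distinct morphisms ✗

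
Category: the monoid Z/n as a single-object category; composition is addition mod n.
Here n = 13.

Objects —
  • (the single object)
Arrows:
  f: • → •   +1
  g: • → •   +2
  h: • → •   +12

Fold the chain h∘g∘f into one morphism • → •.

Answer: +2

Derivation:
  0 +1≡1 +2≡3 +12≡2  (mod 13)
composite: +2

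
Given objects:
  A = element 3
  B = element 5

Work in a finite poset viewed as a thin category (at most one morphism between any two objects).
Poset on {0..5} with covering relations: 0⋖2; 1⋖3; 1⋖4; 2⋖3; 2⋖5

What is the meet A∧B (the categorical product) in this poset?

Answer: A∧B = 2

Trace:
{x : x≤A ∧ x≤B} = {0,2}  (A=3, B=5)
  0 ≤ 2
  2 ≤ 2
glb = 2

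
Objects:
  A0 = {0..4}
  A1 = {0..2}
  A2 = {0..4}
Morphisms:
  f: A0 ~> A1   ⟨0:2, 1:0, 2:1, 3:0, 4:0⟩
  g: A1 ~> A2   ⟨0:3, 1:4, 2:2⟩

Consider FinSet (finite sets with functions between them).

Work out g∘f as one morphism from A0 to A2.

Answer: ⟨0:2, 1:3, 2:4, 3:3, 4:3⟩

Trace:
  0 f~>2 g~>2
  1 f~>0 g~>3
  2 f~>1 g~>4
  3 f~>0 g~>3
  4 f~>0 g~>3
result: ⟨0:2, 1:3, 2:4, 3:3, 4:3⟩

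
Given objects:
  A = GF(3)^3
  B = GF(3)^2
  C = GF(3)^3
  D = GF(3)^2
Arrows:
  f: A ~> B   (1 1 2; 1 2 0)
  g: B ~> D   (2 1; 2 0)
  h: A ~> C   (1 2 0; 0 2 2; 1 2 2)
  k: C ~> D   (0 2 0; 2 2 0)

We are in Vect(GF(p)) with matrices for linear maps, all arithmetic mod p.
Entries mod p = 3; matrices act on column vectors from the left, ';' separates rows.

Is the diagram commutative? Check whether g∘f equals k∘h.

Answer: COMMUTES

Derivation:
Path 1 = f;g:
  e0=⟨1,0,0⟩ f~>⟨1,1⟩ g~>⟨0,2⟩
  e1=⟨0,1,0⟩ f~>⟨1,2⟩ g~>⟨1,2⟩
  e2=⟨0,0,1⟩ f~>⟨2,0⟩ g~>⟨1,1⟩
  composite₁ = (0 1 1; 2 2 1)
Path 2 = h;k:
  e0=⟨1,0,0⟩ h~>⟨1,0,1⟩ k~>⟨0,2⟩
  e1=⟨0,1,0⟩ h~>⟨2,2,2⟩ k~>⟨1,2⟩
  e2=⟨0,0,1⟩ h~>⟨0,2,2⟩ k~>⟨1,1⟩
  composite₂ = (0 1 1; 2 2 1)
Equal? YES — commutes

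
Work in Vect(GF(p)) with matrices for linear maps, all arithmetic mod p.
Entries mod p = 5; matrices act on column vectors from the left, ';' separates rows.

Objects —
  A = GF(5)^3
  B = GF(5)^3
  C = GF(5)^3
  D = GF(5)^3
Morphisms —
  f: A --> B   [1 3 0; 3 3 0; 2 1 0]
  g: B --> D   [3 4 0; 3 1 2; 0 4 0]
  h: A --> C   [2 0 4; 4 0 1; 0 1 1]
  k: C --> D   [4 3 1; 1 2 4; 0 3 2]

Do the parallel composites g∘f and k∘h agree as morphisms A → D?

Answer: COMMUTES

Work:
Path 1 = f;g:
  e0=[1,0,0] f-->[1,3,2] g-->[0,0,2]
  e1=[0,1,0] f-->[3,3,1] g-->[1,4,2]
  e2=[0,0,1] f-->[0,0,0] g-->[0,0,0]
  composite₁ = [0 1 0; 0 4 0; 2 2 0]
Path 2 = h;k:
  e0=[1,0,0] h-->[2,4,0] k-->[0,0,2]
  e1=[0,1,0] h-->[0,0,1] k-->[1,4,2]
  e2=[0,0,1] h-->[4,1,1] k-->[0,0,0]
  composite₂ = [0 1 0; 0 4 0; 2 2 0]
Equal? same morphism ✓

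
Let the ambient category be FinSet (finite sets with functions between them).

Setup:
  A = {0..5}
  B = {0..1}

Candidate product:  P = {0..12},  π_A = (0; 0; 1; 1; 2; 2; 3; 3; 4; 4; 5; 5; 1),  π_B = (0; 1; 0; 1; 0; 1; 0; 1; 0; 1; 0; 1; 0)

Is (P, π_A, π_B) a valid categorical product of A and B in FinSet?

Answer: NOT A VALID PRODUCT — |P|=13 ≠ |A|·|B|=12

Trace:
|A|·|B| = 6·2 = 12;  |P| = 13
  → cardinalities differ; no bijection possible.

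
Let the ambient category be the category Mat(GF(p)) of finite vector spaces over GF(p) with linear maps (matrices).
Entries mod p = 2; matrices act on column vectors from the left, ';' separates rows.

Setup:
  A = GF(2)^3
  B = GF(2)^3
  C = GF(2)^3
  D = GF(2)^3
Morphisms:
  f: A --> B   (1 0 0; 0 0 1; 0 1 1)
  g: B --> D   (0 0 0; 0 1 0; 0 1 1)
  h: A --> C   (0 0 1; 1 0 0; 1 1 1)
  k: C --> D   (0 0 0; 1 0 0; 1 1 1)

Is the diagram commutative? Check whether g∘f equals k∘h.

Along f;g (path 1):
  e0=(1,0,0) f-->(1,0,0) g-->(0,0,0)
  e1=(0,1,0) f-->(0,0,1) g-->(0,0,1)
  e2=(0,0,1) f-->(0,1,1) g-->(0,1,0)
  composite₁ = (0 0 0; 0 0 1; 0 1 0)
Along h;k (path 2):
  e0=(1,0,0) h-->(0,1,1) k-->(0,0,0)
  e1=(0,1,0) h-->(0,0,1) k-->(0,0,1)
  e2=(0,0,1) h-->(1,0,1) k-->(0,1,0)
  composite₂ = (0 0 0; 0 0 1; 0 1 0)
Equal? YES — commutes

Answer: COMMUTES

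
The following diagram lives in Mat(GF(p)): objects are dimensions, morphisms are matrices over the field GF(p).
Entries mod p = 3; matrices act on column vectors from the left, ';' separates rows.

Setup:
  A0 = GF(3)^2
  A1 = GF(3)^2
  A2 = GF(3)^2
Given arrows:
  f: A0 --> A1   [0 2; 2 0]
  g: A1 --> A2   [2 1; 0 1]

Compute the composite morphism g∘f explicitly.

  e0=[1,0] f-->[0,2] g-->[2,2]
  e1=[0,1] f-->[2,0] g-->[1,0]
⟦path⟧: [2 1; 2 0]

Answer: [2 1; 2 0]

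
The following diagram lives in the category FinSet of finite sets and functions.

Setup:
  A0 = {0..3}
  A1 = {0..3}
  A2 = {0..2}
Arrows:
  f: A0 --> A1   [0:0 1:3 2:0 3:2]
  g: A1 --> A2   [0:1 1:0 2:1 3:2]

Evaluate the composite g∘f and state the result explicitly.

Answer: [0:1 1:2 2:1 3:1]

Derivation:
  0 f-->0 g-->1
  1 f-->3 g-->2
  2 f-->0 g-->1
  3 f-->2 g-->1
result: [0:1 1:2 2:1 3:1]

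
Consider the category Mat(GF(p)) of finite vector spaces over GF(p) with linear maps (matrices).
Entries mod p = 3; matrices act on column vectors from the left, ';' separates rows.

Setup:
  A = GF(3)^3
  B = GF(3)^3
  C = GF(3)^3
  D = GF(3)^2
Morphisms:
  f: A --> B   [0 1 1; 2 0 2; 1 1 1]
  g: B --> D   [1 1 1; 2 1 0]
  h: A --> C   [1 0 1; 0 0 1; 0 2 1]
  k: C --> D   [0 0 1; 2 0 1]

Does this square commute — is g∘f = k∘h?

Answer: DOES NOT COMMUTE

Derivation:
1) trace f;g:
  e0=(1,0,0) f-->(0,2,1) g-->(0,2)
  e1=(0,1,0) f-->(1,0,1) g-->(2,2)
  e2=(0,0,1) f-->(1,2,1) g-->(1,1)
  result₁ = [0 2 1; 2 2 1]
2) trace h;k:
  e0=(1,0,0) h-->(1,0,0) k-->(0,2)
  e1=(0,1,0) h-->(0,0,2) k-->(2,2)
  e2=(0,0,1) h-->(1,1,1) k-->(1,0)
  result₂ = [0 2 1; 2 2 0]
Equal? distinct morphisms ✗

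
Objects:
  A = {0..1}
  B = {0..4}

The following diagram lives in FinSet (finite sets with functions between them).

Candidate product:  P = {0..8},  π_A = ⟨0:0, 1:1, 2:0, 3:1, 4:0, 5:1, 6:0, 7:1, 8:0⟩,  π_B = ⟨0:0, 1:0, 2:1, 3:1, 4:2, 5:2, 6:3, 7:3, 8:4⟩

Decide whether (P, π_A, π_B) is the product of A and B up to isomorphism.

|A|·|B| = 2·5 = 10;  |P| = 9
  → cardinalities differ; no bijection possible.

Answer: NOT A VALID PRODUCT — |P|=9 ≠ |A|·|B|=10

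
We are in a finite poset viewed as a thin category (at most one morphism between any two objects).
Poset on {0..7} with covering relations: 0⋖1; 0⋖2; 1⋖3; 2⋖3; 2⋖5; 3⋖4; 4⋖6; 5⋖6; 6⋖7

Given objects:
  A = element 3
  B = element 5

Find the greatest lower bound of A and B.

Common predecessors of 3,5: {0,2}
  0 ≤ 2
  2 ≤ 2
glb = 2

Answer: A∧B = 2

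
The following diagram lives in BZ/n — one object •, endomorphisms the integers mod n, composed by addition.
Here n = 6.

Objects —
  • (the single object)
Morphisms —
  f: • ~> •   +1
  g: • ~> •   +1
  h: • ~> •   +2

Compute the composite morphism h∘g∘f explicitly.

Answer: +4

Trace:
  0 +1≡1 +1≡2 +2≡4  (mod 6)
composite: +4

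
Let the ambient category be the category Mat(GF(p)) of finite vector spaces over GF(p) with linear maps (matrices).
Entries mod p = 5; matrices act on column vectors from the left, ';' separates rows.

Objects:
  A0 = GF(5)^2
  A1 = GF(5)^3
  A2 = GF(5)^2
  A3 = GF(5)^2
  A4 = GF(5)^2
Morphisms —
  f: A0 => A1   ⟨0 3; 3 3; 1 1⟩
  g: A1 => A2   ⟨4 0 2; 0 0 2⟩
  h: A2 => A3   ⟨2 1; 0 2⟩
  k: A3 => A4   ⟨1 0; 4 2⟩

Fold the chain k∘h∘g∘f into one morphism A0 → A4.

  e0=(1,0) f=>(0,3,1) g=>(2,2) h=>(1,4) k=>(1,2)
  e1=(0,1) f=>(3,3,1) g=>(4,2) h=>(0,4) k=>(0,3)
composite: ⟨1 0; 2 3⟩

Answer: ⟨1 0; 2 3⟩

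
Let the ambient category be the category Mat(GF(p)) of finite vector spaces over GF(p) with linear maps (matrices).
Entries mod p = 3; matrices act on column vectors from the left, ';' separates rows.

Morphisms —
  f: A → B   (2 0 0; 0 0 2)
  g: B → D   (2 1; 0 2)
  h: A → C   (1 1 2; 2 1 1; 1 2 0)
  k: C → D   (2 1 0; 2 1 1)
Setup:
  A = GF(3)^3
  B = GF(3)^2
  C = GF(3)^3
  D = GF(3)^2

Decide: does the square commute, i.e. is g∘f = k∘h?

1) trace f;g:
  e0=[1,0,0] f→[2,0] g→[1,0]
  e1=[0,1,0] f→[0,0] g→[0,0]
  e2=[0,0,1] f→[0,2] g→[2,1]
  ⟦path⟧₁ = (1 0 2; 0 0 1)
2) trace h;k:
  e0=[1,0,0] h→[1,2,1] k→[1,2]
  e1=[0,1,0] h→[1,1,2] k→[0,2]
  e2=[0,0,1] h→[2,1,0] k→[2,2]
  ⟦path⟧₂ = (1 0 2; 2 2 2)
Equal? differ; not commutative

Answer: DOES NOT COMMUTE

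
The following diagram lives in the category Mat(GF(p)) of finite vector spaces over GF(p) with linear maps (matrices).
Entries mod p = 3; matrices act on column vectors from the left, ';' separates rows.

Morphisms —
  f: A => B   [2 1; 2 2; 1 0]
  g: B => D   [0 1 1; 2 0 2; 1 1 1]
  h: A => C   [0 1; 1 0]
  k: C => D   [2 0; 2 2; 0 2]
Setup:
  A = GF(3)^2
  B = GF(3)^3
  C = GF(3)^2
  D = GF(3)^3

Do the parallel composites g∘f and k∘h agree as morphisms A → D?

Answer: DOES NOT COMMUTE

Work:
Path 1 = f;g:
  e0=⟨1,0⟩ f=>⟨2,2,1⟩ g=>⟨0,0,2⟩
  e1=⟨0,1⟩ f=>⟨1,2,0⟩ g=>⟨2,2,0⟩
  ⟦path⟧₁ = [0 2; 0 2; 2 0]
Path 2 = h;k:
  e0=⟨1,0⟩ h=>⟨0,1⟩ k=>⟨0,2,2⟩
  e1=⟨0,1⟩ h=>⟨1,0⟩ k=>⟨2,2,0⟩
  ⟦path⟧₂ = [0 2; 2 2; 2 0]
Equal? NO — does not commute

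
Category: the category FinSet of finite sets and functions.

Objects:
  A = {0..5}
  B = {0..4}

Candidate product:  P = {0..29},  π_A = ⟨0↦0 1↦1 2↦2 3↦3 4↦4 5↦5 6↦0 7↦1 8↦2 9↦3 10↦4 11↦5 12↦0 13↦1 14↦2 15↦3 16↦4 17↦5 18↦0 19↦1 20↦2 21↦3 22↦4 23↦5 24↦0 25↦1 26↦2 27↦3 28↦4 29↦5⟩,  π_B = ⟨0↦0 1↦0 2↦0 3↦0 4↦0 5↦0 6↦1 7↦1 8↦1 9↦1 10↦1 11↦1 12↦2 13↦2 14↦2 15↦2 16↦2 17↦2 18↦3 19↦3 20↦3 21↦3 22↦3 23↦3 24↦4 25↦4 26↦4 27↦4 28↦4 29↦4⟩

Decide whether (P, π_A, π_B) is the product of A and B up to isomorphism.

Answer: VALID PRODUCT

Derivation:
|A|·|B| = 6·5 = 30;  |P| = 30
Check the pairing map k ↦ (π_A(k), π_B(k)):
  0 ↦ (0,0)
  1 ↦ (1,0)
  2 ↦ (2,0)
  3 ↦ (3,0)
  4 ↦ (4,0)
  5 ↦ (5,0)
  6 ↦ (0,1)
  7 ↦ (1,1)
  8 ↦ (2,1)
  9 ↦ (3,1)
  10 ↦ (4,1)
  11 ↦ (5,1)
  12 ↦ (0,2)
  13 ↦ (1,2)
  14 ↦ (2,2)
  15 ↦ (3,2)
  16 ↦ (4,2)
  17 ↦ (5,2)
  18 ↦ (0,3)
  19 ↦ (1,3)
  20 ↦ (2,3)
  21 ↦ (3,3)
  22 ↦ (4,3)
  23 ↦ (5,3)
  24 ↦ (0,4)
  25 ↦ (1,4)
  26 ↦ (2,4)
  27 ↦ (3,4)
  28 ↦ (4,4)
  29 ↦ (5,4)
distinct pairs in image: 30 / 30 needed
  → bijection onto A×B; projections well-typed.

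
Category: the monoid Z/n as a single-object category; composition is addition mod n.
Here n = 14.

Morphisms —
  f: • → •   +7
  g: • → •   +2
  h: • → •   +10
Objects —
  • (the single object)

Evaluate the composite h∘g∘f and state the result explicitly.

Answer: +5

Derivation:
  0 +7≡7 +2≡9 +10≡5  (mod 14)
⟦path⟧: +5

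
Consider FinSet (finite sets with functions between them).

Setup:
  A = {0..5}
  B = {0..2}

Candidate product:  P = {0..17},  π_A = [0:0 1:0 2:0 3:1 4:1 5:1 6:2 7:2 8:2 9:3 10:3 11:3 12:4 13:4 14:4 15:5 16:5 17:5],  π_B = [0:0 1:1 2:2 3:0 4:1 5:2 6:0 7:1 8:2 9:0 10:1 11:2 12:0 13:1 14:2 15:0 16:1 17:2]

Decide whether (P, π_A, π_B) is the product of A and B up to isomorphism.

|A|·|B| = 6·3 = 18;  |P| = 18
Check the pairing map k ↦ (π_A(k), π_B(k)):
  0 : (0,0)
  1 : (0,1)
  2 : (0,2)
  3 : (1,0)
  4 : (1,1)
  5 : (1,2)
  6 : (2,0)
  7 : (2,1)
  8 : (2,2)
  9 : (3,0)
  10 : (3,1)
  11 : (3,2)
  12 : (4,0)
  13 : (4,1)
  14 : (4,2)
  15 : (5,0)
  16 : (5,1)
  17 : (5,2)
distinct pairs in image: 18 / 18 needed
  → bijection onto A×B; projections well-typed.

Answer: VALID PRODUCT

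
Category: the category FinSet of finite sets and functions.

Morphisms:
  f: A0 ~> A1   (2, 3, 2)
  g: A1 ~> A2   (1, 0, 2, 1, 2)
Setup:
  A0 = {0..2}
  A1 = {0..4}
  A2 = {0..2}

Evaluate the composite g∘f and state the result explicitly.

Answer: (2, 1, 2)

Work:
  0 f~>2 g~>2
  1 f~>3 g~>1
  2 f~>2 g~>2
⟦path⟧: (2, 1, 2)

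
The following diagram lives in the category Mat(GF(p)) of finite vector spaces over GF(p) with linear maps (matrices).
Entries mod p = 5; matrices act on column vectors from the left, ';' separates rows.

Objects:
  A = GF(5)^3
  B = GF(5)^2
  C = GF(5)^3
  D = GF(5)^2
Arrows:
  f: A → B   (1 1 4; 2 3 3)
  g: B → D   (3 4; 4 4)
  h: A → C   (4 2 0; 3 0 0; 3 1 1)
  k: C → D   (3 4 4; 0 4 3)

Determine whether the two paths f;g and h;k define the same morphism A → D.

Answer: DOES NOT COMMUTE

Derivation:
1) trace f;g:
  e0=[1,0,0] f→[1,2] g→[1,2]
  e1=[0,1,0] f→[1,3] g→[0,1]
  e2=[0,0,1] f→[4,3] g→[4,3]
  composite₁ = (1 0 4; 2 1 3)
2) trace h;k:
  e0=[1,0,0] h→[4,3,3] k→[1,1]
  e1=[0,1,0] h→[2,0,1] k→[0,3]
  e2=[0,0,1] h→[0,0,1] k→[4,3]
  composite₂ = (1 0 4; 1 3 3)
Equal? differ; not commutative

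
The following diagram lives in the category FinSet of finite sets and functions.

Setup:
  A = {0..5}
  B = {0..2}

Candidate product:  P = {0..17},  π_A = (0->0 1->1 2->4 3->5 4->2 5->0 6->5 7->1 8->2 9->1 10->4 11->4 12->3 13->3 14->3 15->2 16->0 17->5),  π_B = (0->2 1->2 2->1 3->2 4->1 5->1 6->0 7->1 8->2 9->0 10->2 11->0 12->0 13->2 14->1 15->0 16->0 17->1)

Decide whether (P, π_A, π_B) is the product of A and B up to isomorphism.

|A|·|B| = 6·3 = 18;  |P| = 18
Check the pairing map k ↦ (π_A(k), π_B(k)):
  0 -> (0,2)
  1 -> (1,2)
  2 -> (4,1)
  3 -> (5,2)
  4 -> (2,1)
  5 -> (0,1)
  6 -> (5,0)
  7 -> (1,1)
  8 -> (2,2)
  9 -> (1,0)
  10 -> (4,2)
  11 -> (4,0)
  12 -> (3,0)
  13 -> (3,2)
  14 -> (3,1)
  15 -> (2,0)
  16 -> (0,0)
  17 -> (5,1)
distinct pairs in image: 18 / 18 needed
  → bijection onto A×B; projections well-typed.

Answer: VALID PRODUCT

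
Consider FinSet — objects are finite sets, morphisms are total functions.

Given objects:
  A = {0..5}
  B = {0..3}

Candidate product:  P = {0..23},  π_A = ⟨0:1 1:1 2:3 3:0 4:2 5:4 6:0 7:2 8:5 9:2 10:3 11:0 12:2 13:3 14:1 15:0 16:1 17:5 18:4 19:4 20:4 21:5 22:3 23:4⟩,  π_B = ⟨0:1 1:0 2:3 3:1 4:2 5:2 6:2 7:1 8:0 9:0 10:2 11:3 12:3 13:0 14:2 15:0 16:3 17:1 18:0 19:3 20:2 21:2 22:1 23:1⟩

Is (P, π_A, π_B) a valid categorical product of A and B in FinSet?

|A|·|B| = 6·4 = 24;  |P| = 24
Check the pairing map k ↦ (π_A(k), π_B(k)):
  0 : (1,1)
  1 : (1,0)
  2 : (3,3)
  3 : (0,1)
  4 : (2,2)
  5 : (4,2)
  6 : (0,2)
  7 : (2,1)
  8 : (5,0)
  9 : (2,0)
  10 : (3,2)
  11 : (0,3)
  12 : (2,3)
  13 : (3,0)
  14 : (1,2)
  15 : (0,0)
  16 : (1,3)
  17 : (5,1)
  18 : (4,0)
  19 : (4,3)
  20 : (4,2)  ✗ repeats pair of k=5
  21 : (5,2)
  22 : (3,1)
  23 : (4,1)
distinct pairs in image: 23 / 24 needed
  → (4,2) hit at k=5 and k=20

Answer: NOT A VALID PRODUCT — duplicate pair at indices 20,5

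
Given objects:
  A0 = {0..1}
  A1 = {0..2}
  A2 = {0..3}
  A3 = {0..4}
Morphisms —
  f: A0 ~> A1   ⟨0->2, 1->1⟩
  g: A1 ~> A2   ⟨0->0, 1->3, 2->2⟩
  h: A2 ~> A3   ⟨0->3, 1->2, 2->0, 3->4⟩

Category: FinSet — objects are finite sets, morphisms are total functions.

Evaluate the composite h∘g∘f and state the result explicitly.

Answer: ⟨0->0, 1->4⟩

Derivation:
  0 f~>2 g~>2 h~>0
  1 f~>1 g~>3 h~>4
⟦path⟧: ⟨0->0, 1->4⟩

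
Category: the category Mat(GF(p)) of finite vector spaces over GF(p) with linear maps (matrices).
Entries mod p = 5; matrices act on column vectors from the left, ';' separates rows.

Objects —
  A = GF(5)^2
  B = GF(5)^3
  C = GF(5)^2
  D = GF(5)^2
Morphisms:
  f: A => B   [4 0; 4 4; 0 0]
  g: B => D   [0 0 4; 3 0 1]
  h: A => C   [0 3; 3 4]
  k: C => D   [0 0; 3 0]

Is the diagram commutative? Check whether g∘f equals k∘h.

Answer: DOES NOT COMMUTE

Trace:
1) trace f;g:
  e0=[1,0] f=>[4,4,0] g=>[0,2]
  e1=[0,1] f=>[0,4,0] g=>[0,0]
  result₁ = [0 0; 2 0]
2) trace h;k:
  e0=[1,0] h=>[0,3] k=>[0,0]
  e1=[0,1] h=>[3,4] k=>[0,4]
  result₂ = [0 0; 0 4]
Equal? differ; not commutative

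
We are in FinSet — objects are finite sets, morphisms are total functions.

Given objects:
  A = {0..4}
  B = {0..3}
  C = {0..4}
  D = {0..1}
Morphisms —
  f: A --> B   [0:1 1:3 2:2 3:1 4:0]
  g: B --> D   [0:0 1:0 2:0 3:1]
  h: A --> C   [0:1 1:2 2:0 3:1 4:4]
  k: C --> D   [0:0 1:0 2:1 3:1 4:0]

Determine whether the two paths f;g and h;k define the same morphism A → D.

Along f;g (path 1):
  0 f-->1 g-->0
  1 f-->3 g-->1
  2 f-->2 g-->0
  3 f-->1 g-->0
  4 f-->0 g-->0
  ⟦path⟧₁ = [0:0 1:1 2:0 3:0 4:0]
Along h;k (path 2):
  0 h-->1 k-->0
  1 h-->2 k-->1
  2 h-->0 k-->0
  3 h-->1 k-->0
  4 h-->4 k-->0
  ⟦path⟧₂ = [0:0 1:1 2:0 3:0 4:0]
Equal? equal; square commutes

Answer: COMMUTES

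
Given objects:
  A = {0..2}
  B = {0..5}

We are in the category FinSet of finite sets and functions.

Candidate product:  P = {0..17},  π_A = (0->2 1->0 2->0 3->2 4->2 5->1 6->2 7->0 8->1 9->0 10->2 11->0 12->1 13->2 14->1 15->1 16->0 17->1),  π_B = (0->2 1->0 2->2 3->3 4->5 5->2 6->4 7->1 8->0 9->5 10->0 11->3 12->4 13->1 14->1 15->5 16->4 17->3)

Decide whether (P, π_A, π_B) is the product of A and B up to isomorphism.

|A|·|B| = 3·6 = 18;  |P| = 18
Check the pairing map k ↦ (π_A(k), π_B(k)):
  0 -> (2,2)
  1 -> (0,0)
  2 -> (0,2)
  3 -> (2,3)
  4 -> (2,5)
  5 -> (1,2)
  6 -> (2,4)
  7 -> (0,1)
  8 -> (1,0)
  9 -> (0,5)
  10 -> (2,0)
  11 -> (0,3)
  12 -> (1,4)
  13 -> (2,1)
  14 -> (1,1)
  15 -> (1,5)
  16 -> (0,4)
  17 -> (1,3)
distinct pairs in image: 18 / 18 needed
  → bijection onto A×B; projections well-typed.

Answer: VALID PRODUCT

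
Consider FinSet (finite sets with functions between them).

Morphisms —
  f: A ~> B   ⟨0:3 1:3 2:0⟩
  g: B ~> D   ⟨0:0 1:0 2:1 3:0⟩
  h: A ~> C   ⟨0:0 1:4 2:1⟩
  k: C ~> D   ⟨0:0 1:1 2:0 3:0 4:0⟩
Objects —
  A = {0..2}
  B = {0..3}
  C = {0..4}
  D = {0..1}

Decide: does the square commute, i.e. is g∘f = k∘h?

Answer: DOES NOT COMMUTE

Work:
Along f;g (path 1):
  0 f~>3 g~>0
  1 f~>3 g~>0
  2 f~>0 g~>0
  composite₁ = ⟨0:0 1:0 2:0⟩
Along h;k (path 2):
  0 h~>0 k~>0
  1 h~>4 k~>0
  2 h~>1 k~>1
  composite₂ = ⟨0:0 1:0 2:1⟩
Equal? distinct morphisms ✗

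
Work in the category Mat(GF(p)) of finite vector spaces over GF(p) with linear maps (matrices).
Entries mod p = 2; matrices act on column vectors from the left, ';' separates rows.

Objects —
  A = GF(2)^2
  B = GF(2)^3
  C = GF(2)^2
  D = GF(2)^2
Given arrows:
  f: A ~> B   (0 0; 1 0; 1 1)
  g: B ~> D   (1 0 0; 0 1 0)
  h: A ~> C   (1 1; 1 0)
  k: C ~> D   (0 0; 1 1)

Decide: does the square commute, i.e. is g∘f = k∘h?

Along f;g (path 1):
  e0=(1,0) f~>(0,1,1) g~>(0,1)
  e1=(0,1) f~>(0,0,1) g~>(0,0)
  composite₁ = (0 0; 1 0)
Along h;k (path 2):
  e0=(1,0) h~>(1,1) k~>(0,0)
  e1=(0,1) h~>(1,0) k~>(0,1)
  composite₂ = (0 0; 0 1)
Equal? distinct morphisms ✗

Answer: DOES NOT COMMUTE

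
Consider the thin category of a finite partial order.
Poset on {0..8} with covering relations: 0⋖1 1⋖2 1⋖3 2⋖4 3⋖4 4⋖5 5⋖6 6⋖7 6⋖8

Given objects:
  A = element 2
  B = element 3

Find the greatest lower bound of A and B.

Answer: A∧B = 1

Derivation:
{x : x⊑A ∧ x⊑B} = {0,1}  (A=2, B=3)
  0 ⊑ 1
  1 ⊑ 1
glb = 1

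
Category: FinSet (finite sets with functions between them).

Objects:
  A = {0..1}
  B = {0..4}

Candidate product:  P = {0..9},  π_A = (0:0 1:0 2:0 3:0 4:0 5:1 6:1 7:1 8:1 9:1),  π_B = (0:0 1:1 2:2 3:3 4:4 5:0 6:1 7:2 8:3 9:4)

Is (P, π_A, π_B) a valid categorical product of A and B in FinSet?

Answer: VALID PRODUCT

Work:
|A|·|B| = 2·5 = 10;  |P| = 10
Check the pairing map k ↦ (π_A(k), π_B(k)):
  0 : (0,0)
  1 : (0,1)
  2 : (0,2)
  3 : (0,3)
  4 : (0,4)
  5 : (1,0)
  6 : (1,1)
  7 : (1,2)
  8 : (1,3)
  9 : (1,4)
distinct pairs in image: 10 / 10 needed
  → bijection onto A×B; projections well-typed.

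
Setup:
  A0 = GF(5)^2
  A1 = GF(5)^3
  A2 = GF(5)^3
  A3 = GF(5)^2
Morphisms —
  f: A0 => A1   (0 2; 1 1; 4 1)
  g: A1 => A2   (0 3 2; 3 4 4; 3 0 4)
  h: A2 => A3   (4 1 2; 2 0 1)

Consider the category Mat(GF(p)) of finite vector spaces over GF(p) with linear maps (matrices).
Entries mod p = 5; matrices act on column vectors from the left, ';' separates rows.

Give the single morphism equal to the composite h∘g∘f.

Answer: (1 4; 3 0)

Derivation:
  e0=⟨1,0⟩ f=>⟨0,1,4⟩ g=>⟨1,0,1⟩ h=>⟨1,3⟩
  e1=⟨0,1⟩ f=>⟨2,1,1⟩ g=>⟨0,4,0⟩ h=>⟨4,0⟩
result: (1 4; 3 0)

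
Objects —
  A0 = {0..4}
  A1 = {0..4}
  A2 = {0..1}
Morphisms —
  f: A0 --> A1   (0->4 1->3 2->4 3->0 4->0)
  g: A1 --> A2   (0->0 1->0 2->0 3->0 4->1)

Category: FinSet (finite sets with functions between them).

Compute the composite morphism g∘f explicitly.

Answer: (0->1 1->0 2->1 3->0 4->0)

Work:
  0 f-->4 g-->1
  1 f-->3 g-->0
  2 f-->4 g-->1
  3 f-->0 g-->0
  4 f-->0 g-->0
⟦path⟧: (0->1 1->0 2->1 3->0 4->0)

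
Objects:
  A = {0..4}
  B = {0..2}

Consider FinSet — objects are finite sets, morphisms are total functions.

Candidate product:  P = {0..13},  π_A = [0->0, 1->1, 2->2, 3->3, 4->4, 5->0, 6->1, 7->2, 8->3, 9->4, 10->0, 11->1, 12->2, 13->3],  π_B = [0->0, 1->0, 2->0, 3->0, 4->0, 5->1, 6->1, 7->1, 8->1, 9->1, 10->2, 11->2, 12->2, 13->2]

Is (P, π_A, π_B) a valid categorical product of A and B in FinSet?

Answer: NOT A VALID PRODUCT — |P|=14 ≠ |A|·|B|=15

Work:
|A|·|B| = 5·3 = 15;  |P| = 14
  → cardinalities differ; no bijection possible.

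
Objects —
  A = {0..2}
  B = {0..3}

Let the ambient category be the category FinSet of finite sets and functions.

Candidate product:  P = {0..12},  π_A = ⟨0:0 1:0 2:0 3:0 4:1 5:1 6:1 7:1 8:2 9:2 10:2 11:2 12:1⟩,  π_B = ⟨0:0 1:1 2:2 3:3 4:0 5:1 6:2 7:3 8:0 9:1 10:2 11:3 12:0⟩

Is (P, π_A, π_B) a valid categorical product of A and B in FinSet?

Answer: NOT A VALID PRODUCT — |P|=13 ≠ |A|·|B|=12

Derivation:
|A|·|B| = 3·4 = 12;  |P| = 13
  → cardinalities differ; no bijection possible.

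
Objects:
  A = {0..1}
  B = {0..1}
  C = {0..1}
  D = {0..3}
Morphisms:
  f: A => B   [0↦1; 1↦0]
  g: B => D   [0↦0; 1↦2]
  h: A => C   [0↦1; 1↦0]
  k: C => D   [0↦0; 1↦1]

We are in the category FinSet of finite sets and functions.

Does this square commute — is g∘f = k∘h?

Answer: DOES NOT COMMUTE

Work:
1) trace f;g:
  0 f=>1 g=>2
  1 f=>0 g=>0
  ⟦path⟧₁ = [0↦2; 1↦0]
2) trace h;k:
  0 h=>1 k=>1
  1 h=>0 k=>0
  ⟦path⟧₂ = [0↦1; 1↦0]
Equal? differ; not commutative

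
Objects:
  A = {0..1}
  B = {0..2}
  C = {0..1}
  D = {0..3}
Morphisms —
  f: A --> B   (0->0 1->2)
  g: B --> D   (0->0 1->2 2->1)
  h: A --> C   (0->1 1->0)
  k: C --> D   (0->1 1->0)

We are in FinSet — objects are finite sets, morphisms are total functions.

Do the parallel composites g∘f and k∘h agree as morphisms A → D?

Path 1 = f;g:
  0 f-->0 g-->0
  1 f-->2 g-->1
  ⟦path⟧₁ = (0->0 1->1)
Path 2 = h;k:
  0 h-->1 k-->0
  1 h-->0 k-->1
  ⟦path⟧₂ = (0->0 1->1)
Equal? equal; square commutes

Answer: COMMUTES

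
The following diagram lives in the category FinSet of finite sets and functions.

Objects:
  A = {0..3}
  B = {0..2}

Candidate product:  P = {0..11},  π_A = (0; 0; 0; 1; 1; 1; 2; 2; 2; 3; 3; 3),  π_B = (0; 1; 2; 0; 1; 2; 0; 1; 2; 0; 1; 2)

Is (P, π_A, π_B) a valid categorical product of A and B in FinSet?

Answer: VALID PRODUCT

Work:
|A|·|B| = 4·3 = 12;  |P| = 12
Check the pairing map k ↦ (π_A(k), π_B(k)):
  0 ↦ (0,0)
  1 ↦ (0,1)
  2 ↦ (0,2)
  3 ↦ (1,0)
  4 ↦ (1,1)
  5 ↦ (1,2)
  6 ↦ (2,0)
  7 ↦ (2,1)
  8 ↦ (2,2)
  9 ↦ (3,0)
  10 ↦ (3,1)
  11 ↦ (3,2)
distinct pairs in image: 12 / 12 needed
  → bijection onto A×B; projections well-typed.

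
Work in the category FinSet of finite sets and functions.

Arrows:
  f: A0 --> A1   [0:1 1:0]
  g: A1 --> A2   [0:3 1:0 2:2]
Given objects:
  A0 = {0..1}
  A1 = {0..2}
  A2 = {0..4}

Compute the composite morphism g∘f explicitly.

  0 f-->1 g-->0
  1 f-->0 g-->3
composite: [0:0 1:3]

Answer: [0:0 1:3]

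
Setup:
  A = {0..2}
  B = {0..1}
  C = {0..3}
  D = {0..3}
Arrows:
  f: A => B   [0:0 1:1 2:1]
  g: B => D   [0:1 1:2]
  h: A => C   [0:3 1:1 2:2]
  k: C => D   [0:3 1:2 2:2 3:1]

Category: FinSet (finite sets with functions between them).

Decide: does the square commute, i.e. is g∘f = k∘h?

Path 1 = f;g:
  0 f=>0 g=>1
  1 f=>1 g=>2
  2 f=>1 g=>2
  ⟦path⟧₁ = [0:1 1:2 2:2]
Path 2 = h;k:
  0 h=>3 k=>1
  1 h=>1 k=>2
  2 h=>2 k=>2
  ⟦path⟧₂ = [0:1 1:2 2:2]
Equal? same morphism ✓

Answer: COMMUTES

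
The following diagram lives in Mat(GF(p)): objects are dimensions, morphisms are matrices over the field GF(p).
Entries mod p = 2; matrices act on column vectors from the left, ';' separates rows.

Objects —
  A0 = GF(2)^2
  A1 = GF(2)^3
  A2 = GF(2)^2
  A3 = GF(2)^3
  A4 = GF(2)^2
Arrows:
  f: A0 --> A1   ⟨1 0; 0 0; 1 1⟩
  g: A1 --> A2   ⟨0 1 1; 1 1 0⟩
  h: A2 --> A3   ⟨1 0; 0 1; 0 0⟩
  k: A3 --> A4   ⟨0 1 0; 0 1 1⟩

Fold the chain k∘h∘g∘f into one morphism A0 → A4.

Answer: ⟨1 0; 1 0⟩

Work:
  e0=(1,0) f-->(1,0,1) g-->(1,1) h-->(1,1,0) k-->(1,1)
  e1=(0,1) f-->(0,0,1) g-->(1,0) h-->(1,0,0) k-->(0,0)
composite: ⟨1 0; 1 0⟩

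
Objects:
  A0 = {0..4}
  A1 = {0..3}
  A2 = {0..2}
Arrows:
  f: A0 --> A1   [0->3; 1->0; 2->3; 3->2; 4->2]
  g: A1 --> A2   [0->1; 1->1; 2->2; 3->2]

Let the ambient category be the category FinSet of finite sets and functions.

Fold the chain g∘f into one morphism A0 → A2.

Answer: [0->2; 1->1; 2->2; 3->2; 4->2]

Derivation:
  0 f-->3 g-->2
  1 f-->0 g-->1
  2 f-->3 g-->2
  3 f-->2 g-->2
  4 f-->2 g-->2
result: [0->2; 1->1; 2->2; 3->2; 4->2]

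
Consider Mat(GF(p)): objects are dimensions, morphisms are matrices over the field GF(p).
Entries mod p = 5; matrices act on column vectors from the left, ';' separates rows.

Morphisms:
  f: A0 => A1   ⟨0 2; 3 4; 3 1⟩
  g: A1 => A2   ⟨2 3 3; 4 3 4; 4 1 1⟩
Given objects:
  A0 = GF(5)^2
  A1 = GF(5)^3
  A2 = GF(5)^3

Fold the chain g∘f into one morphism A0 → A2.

Answer: ⟨3 4; 1 4; 1 3⟩

Trace:
  e0=[1,0] f=>[0,3,3] g=>[3,1,1]
  e1=[0,1] f=>[2,4,1] g=>[4,4,3]
result: ⟨3 4; 1 4; 1 3⟩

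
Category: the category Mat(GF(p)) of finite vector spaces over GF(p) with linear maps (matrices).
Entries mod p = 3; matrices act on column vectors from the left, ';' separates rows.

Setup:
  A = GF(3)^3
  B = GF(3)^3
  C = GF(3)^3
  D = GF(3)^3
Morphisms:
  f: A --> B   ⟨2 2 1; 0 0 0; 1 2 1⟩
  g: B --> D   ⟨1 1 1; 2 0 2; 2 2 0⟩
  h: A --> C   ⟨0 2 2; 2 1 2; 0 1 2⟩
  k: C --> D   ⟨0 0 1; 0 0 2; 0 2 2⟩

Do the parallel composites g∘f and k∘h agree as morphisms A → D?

Answer: COMMUTES

Work:
Along f;g (path 1):
  e0=⟨1,0,0⟩ f-->⟨2,0,1⟩ g-->⟨0,0,1⟩
  e1=⟨0,1,0⟩ f-->⟨2,0,2⟩ g-->⟨1,2,1⟩
  e2=⟨0,0,1⟩ f-->⟨1,0,1⟩ g-->⟨2,1,2⟩
  composite₁ = ⟨0 1 2; 0 2 1; 1 1 2⟩
Along h;k (path 2):
  e0=⟨1,0,0⟩ h-->⟨0,2,0⟩ k-->⟨0,0,1⟩
  e1=⟨0,1,0⟩ h-->⟨2,1,1⟩ k-->⟨1,2,1⟩
  e2=⟨0,0,1⟩ h-->⟨2,2,2⟩ k-->⟨2,1,2⟩
  composite₂ = ⟨0 1 2; 0 2 1; 1 1 2⟩
Equal? equal; square commutes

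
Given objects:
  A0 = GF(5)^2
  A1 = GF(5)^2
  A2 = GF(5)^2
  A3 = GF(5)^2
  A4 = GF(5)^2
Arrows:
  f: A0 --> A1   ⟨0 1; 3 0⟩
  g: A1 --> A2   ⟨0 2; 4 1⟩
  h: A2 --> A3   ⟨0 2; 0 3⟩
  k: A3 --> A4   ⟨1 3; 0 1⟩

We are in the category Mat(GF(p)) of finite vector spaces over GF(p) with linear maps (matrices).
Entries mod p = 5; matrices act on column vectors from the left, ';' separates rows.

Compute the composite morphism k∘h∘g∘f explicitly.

  e0=[1,0] f-->[0,3] g-->[1,3] h-->[1,4] k-->[3,4]
  e1=[0,1] f-->[1,0] g-->[0,4] h-->[3,2] k-->[4,2]
⟦path⟧: ⟨3 4; 4 2⟩

Answer: ⟨3 4; 4 2⟩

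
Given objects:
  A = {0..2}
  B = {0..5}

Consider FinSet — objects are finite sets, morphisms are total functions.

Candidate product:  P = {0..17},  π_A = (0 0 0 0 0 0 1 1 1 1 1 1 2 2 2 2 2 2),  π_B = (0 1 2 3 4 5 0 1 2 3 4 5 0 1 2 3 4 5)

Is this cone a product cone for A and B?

|A|·|B| = 3·6 = 18;  |P| = 18
Check the pairing map k ↦ (π_A(k), π_B(k)):
  0 -> (0,0)
  1 -> (0,1)
  2 -> (0,2)
  3 -> (0,3)
  4 -> (0,4)
  5 -> (0,5)
  6 -> (1,0)
  7 -> (1,1)
  8 -> (1,2)
  9 -> (1,3)
  10 -> (1,4)
  11 -> (1,5)
  12 -> (2,0)
  13 -> (2,1)
  14 -> (2,2)
  15 -> (2,3)
  16 -> (2,4)
  17 -> (2,5)
distinct pairs in image: 18 / 18 needed
  → bijection onto A×B; projections well-typed.

Answer: VALID PRODUCT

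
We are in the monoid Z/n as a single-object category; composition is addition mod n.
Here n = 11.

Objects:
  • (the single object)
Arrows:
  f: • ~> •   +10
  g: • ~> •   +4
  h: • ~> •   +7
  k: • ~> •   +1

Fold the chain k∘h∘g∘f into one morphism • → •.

  0 +10≡10 +4≡3 +7≡10 +1≡0  (mod 11)
result: +0

Answer: +0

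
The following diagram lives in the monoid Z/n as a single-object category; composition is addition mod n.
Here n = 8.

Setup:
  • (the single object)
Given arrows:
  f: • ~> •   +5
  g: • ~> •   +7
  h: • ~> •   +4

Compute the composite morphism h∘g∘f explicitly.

Answer: +0

Work:
  0 +5≡5 +7≡4 +4≡0  (mod 8)
⟦path⟧: +0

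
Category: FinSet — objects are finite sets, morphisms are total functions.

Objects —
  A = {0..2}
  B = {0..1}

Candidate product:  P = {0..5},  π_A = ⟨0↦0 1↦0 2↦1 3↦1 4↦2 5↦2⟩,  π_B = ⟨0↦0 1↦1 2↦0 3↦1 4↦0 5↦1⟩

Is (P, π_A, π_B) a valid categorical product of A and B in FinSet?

Answer: VALID PRODUCT

Derivation:
|A|·|B| = 3·2 = 6;  |P| = 6
Check the pairing map k ↦ (π_A(k), π_B(k)):
  0 ↦ (0,0)
  1 ↦ (0,1)
  2 ↦ (1,0)
  3 ↦ (1,1)
  4 ↦ (2,0)
  5 ↦ (2,1)
distinct pairs in image: 6 / 6 needed
  → bijection onto A×B; projections well-typed.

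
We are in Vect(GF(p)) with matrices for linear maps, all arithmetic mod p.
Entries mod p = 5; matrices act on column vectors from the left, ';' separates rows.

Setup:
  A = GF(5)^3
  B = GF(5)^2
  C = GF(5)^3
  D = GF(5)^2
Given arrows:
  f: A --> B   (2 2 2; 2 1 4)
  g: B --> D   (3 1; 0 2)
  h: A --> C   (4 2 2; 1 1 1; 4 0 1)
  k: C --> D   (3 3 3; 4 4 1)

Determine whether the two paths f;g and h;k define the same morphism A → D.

Answer: DOES NOT COMMUTE

Trace:
1) trace f;g:
  e0=[1,0,0] f-->[2,2] g-->[3,4]
  e1=[0,1,0] f-->[2,1] g-->[2,2]
  e2=[0,0,1] f-->[2,4] g-->[0,3]
  result₁ = (3 2 0; 4 2 3)
2) trace h;k:
  e0=[1,0,0] h-->[4,1,4] k-->[2,4]
  e1=[0,1,0] h-->[2,1,0] k-->[4,2]
  e2=[0,0,1] h-->[2,1,1] k-->[2,3]
  result₂ = (2 4 2; 4 2 3)
Equal? NO — does not commute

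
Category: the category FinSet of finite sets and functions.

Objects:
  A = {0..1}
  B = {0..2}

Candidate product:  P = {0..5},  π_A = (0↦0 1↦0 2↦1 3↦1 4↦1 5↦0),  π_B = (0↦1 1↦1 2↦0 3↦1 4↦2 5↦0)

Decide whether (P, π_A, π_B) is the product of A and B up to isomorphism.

Answer: NOT A VALID PRODUCT — duplicate pair at indices 0,1

Work:
|A|·|B| = 2·3 = 6;  |P| = 6
Check the pairing map k ↦ (π_A(k), π_B(k)):
  0 ↦ (0,1)
  1 ↦ (0,1)  ✗ repeats pair of k=0
  2 ↦ (1,0)
  3 ↦ (1,1)
  4 ↦ (1,2)
  5 ↦ (0,0)
distinct pairs in image: 5 / 6 needed
  → (0,1) hit at k=0 and k=1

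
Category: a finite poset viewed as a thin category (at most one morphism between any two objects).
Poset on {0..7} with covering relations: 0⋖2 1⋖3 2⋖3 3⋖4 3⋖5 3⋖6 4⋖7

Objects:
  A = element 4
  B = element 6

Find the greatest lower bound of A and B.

Lower bounds of A=4 and B=6: {0,1,2,3}
  0 ⊑ 3
  1 ⊑ 3
  2 ⊑ 3
  3 ⊑ 3
glb = 3

Answer: A∧B = 3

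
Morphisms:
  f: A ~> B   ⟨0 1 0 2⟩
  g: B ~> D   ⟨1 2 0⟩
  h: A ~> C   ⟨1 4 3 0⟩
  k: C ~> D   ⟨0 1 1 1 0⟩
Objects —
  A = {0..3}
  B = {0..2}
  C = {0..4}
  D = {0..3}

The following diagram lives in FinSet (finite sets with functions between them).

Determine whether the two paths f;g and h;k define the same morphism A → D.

Along f;g (path 1):
  0 f~>0 g~>1
  1 f~>1 g~>2
  2 f~>0 g~>1
  3 f~>2 g~>0
  ⟦path⟧₁ = ⟨1 2 1 0⟩
Along h;k (path 2):
  0 h~>1 k~>1
  1 h~>4 k~>0
  2 h~>3 k~>1
  3 h~>0 k~>0
  ⟦path⟧₂ = ⟨1 0 1 0⟩
Equal? NO — does not commute

Answer: DOES NOT COMMUTE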